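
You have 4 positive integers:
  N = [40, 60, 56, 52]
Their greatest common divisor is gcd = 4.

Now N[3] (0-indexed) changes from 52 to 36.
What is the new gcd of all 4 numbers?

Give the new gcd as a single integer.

Numbers: [40, 60, 56, 52], gcd = 4
Change: index 3, 52 -> 36
gcd of the OTHER numbers (without index 3): gcd([40, 60, 56]) = 4
New gcd = gcd(g_others, new_val) = gcd(4, 36) = 4

Answer: 4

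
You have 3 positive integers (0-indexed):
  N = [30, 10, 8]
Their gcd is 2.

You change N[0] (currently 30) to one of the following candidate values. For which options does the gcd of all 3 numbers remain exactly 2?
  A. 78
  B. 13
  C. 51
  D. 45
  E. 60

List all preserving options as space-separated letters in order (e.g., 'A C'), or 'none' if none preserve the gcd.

Old gcd = 2; gcd of others (without N[0]) = 2
New gcd for candidate v: gcd(2, v). Preserves old gcd iff gcd(2, v) = 2.
  Option A: v=78, gcd(2,78)=2 -> preserves
  Option B: v=13, gcd(2,13)=1 -> changes
  Option C: v=51, gcd(2,51)=1 -> changes
  Option D: v=45, gcd(2,45)=1 -> changes
  Option E: v=60, gcd(2,60)=2 -> preserves

Answer: A E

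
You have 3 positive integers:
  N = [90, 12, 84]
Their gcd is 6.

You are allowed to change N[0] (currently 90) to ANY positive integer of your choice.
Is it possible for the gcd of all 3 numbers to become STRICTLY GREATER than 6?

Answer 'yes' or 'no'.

Answer: yes

Derivation:
Current gcd = 6
gcd of all OTHER numbers (without N[0]=90): gcd([12, 84]) = 12
The new gcd after any change is gcd(12, new_value).
This can be at most 12.
Since 12 > old gcd 6, the gcd CAN increase (e.g., set N[0] = 12).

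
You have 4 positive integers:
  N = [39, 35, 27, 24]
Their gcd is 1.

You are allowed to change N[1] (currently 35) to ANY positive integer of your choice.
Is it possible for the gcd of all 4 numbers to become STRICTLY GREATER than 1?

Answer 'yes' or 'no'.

Answer: yes

Derivation:
Current gcd = 1
gcd of all OTHER numbers (without N[1]=35): gcd([39, 27, 24]) = 3
The new gcd after any change is gcd(3, new_value).
This can be at most 3.
Since 3 > old gcd 1, the gcd CAN increase (e.g., set N[1] = 3).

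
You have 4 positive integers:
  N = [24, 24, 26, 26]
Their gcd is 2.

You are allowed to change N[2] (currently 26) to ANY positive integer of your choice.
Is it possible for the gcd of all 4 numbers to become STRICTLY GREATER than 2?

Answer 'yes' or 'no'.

Answer: no

Derivation:
Current gcd = 2
gcd of all OTHER numbers (without N[2]=26): gcd([24, 24, 26]) = 2
The new gcd after any change is gcd(2, new_value).
This can be at most 2.
Since 2 = old gcd 2, the gcd can only stay the same or decrease.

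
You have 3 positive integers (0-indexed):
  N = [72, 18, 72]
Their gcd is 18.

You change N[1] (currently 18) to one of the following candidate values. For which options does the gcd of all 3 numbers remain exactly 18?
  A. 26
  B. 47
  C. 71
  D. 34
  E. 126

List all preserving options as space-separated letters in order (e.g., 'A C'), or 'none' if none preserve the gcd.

Answer: E

Derivation:
Old gcd = 18; gcd of others (without N[1]) = 72
New gcd for candidate v: gcd(72, v). Preserves old gcd iff gcd(72, v) = 18.
  Option A: v=26, gcd(72,26)=2 -> changes
  Option B: v=47, gcd(72,47)=1 -> changes
  Option C: v=71, gcd(72,71)=1 -> changes
  Option D: v=34, gcd(72,34)=2 -> changes
  Option E: v=126, gcd(72,126)=18 -> preserves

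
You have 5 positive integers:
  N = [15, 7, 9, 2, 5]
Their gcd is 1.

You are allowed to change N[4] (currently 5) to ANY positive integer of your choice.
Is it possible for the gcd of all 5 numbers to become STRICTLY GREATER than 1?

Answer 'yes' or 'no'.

Answer: no

Derivation:
Current gcd = 1
gcd of all OTHER numbers (without N[4]=5): gcd([15, 7, 9, 2]) = 1
The new gcd after any change is gcd(1, new_value).
This can be at most 1.
Since 1 = old gcd 1, the gcd can only stay the same or decrease.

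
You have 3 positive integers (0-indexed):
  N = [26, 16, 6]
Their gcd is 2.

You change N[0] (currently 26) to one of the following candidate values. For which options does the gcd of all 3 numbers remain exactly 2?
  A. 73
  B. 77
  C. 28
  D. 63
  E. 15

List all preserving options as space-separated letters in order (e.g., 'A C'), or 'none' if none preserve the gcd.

Answer: C

Derivation:
Old gcd = 2; gcd of others (without N[0]) = 2
New gcd for candidate v: gcd(2, v). Preserves old gcd iff gcd(2, v) = 2.
  Option A: v=73, gcd(2,73)=1 -> changes
  Option B: v=77, gcd(2,77)=1 -> changes
  Option C: v=28, gcd(2,28)=2 -> preserves
  Option D: v=63, gcd(2,63)=1 -> changes
  Option E: v=15, gcd(2,15)=1 -> changes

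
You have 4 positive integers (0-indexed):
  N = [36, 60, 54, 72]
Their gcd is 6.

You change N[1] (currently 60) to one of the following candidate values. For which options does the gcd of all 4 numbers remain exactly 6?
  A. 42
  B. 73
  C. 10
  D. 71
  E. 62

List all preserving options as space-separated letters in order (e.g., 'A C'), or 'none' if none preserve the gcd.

Answer: A

Derivation:
Old gcd = 6; gcd of others (without N[1]) = 18
New gcd for candidate v: gcd(18, v). Preserves old gcd iff gcd(18, v) = 6.
  Option A: v=42, gcd(18,42)=6 -> preserves
  Option B: v=73, gcd(18,73)=1 -> changes
  Option C: v=10, gcd(18,10)=2 -> changes
  Option D: v=71, gcd(18,71)=1 -> changes
  Option E: v=62, gcd(18,62)=2 -> changes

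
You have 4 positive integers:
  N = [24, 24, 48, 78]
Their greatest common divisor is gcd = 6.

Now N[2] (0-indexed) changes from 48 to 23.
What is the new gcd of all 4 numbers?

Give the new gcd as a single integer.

Numbers: [24, 24, 48, 78], gcd = 6
Change: index 2, 48 -> 23
gcd of the OTHER numbers (without index 2): gcd([24, 24, 78]) = 6
New gcd = gcd(g_others, new_val) = gcd(6, 23) = 1

Answer: 1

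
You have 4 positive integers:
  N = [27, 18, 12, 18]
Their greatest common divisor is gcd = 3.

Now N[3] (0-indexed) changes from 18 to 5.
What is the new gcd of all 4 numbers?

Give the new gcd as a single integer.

Numbers: [27, 18, 12, 18], gcd = 3
Change: index 3, 18 -> 5
gcd of the OTHER numbers (without index 3): gcd([27, 18, 12]) = 3
New gcd = gcd(g_others, new_val) = gcd(3, 5) = 1

Answer: 1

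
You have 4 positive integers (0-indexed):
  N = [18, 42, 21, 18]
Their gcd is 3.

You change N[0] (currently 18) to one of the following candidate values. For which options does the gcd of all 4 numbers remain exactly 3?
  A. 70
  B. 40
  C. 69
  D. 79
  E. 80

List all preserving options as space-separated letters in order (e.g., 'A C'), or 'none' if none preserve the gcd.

Answer: C

Derivation:
Old gcd = 3; gcd of others (without N[0]) = 3
New gcd for candidate v: gcd(3, v). Preserves old gcd iff gcd(3, v) = 3.
  Option A: v=70, gcd(3,70)=1 -> changes
  Option B: v=40, gcd(3,40)=1 -> changes
  Option C: v=69, gcd(3,69)=3 -> preserves
  Option D: v=79, gcd(3,79)=1 -> changes
  Option E: v=80, gcd(3,80)=1 -> changes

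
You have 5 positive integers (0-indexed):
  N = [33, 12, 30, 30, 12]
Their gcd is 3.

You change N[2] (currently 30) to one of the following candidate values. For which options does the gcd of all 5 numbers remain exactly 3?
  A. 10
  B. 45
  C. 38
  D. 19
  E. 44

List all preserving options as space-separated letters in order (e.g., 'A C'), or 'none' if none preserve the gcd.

Answer: B

Derivation:
Old gcd = 3; gcd of others (without N[2]) = 3
New gcd for candidate v: gcd(3, v). Preserves old gcd iff gcd(3, v) = 3.
  Option A: v=10, gcd(3,10)=1 -> changes
  Option B: v=45, gcd(3,45)=3 -> preserves
  Option C: v=38, gcd(3,38)=1 -> changes
  Option D: v=19, gcd(3,19)=1 -> changes
  Option E: v=44, gcd(3,44)=1 -> changes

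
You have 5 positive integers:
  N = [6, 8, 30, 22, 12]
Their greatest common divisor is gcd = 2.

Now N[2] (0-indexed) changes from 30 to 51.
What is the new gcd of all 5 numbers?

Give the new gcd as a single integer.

Answer: 1

Derivation:
Numbers: [6, 8, 30, 22, 12], gcd = 2
Change: index 2, 30 -> 51
gcd of the OTHER numbers (without index 2): gcd([6, 8, 22, 12]) = 2
New gcd = gcd(g_others, new_val) = gcd(2, 51) = 1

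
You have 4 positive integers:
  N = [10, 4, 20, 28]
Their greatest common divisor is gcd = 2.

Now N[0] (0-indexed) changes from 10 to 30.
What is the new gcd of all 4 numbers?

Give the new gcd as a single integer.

Numbers: [10, 4, 20, 28], gcd = 2
Change: index 0, 10 -> 30
gcd of the OTHER numbers (without index 0): gcd([4, 20, 28]) = 4
New gcd = gcd(g_others, new_val) = gcd(4, 30) = 2

Answer: 2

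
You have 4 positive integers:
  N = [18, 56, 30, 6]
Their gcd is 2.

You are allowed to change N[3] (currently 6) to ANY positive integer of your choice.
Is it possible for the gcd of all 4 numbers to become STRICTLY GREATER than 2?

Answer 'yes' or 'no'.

Answer: no

Derivation:
Current gcd = 2
gcd of all OTHER numbers (without N[3]=6): gcd([18, 56, 30]) = 2
The new gcd after any change is gcd(2, new_value).
This can be at most 2.
Since 2 = old gcd 2, the gcd can only stay the same or decrease.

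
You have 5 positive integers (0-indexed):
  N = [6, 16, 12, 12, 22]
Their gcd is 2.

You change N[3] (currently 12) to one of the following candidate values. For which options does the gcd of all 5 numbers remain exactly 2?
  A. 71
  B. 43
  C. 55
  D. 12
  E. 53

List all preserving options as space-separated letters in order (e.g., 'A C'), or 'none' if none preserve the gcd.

Old gcd = 2; gcd of others (without N[3]) = 2
New gcd for candidate v: gcd(2, v). Preserves old gcd iff gcd(2, v) = 2.
  Option A: v=71, gcd(2,71)=1 -> changes
  Option B: v=43, gcd(2,43)=1 -> changes
  Option C: v=55, gcd(2,55)=1 -> changes
  Option D: v=12, gcd(2,12)=2 -> preserves
  Option E: v=53, gcd(2,53)=1 -> changes

Answer: D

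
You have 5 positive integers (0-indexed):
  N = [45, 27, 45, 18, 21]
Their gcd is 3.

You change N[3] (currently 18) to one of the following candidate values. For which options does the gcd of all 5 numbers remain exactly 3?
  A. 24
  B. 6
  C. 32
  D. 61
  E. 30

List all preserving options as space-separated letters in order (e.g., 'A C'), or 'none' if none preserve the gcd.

Answer: A B E

Derivation:
Old gcd = 3; gcd of others (without N[3]) = 3
New gcd for candidate v: gcd(3, v). Preserves old gcd iff gcd(3, v) = 3.
  Option A: v=24, gcd(3,24)=3 -> preserves
  Option B: v=6, gcd(3,6)=3 -> preserves
  Option C: v=32, gcd(3,32)=1 -> changes
  Option D: v=61, gcd(3,61)=1 -> changes
  Option E: v=30, gcd(3,30)=3 -> preserves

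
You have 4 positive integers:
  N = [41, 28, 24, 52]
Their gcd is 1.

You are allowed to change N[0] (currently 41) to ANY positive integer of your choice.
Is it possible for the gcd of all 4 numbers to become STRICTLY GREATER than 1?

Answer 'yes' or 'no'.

Current gcd = 1
gcd of all OTHER numbers (without N[0]=41): gcd([28, 24, 52]) = 4
The new gcd after any change is gcd(4, new_value).
This can be at most 4.
Since 4 > old gcd 1, the gcd CAN increase (e.g., set N[0] = 4).

Answer: yes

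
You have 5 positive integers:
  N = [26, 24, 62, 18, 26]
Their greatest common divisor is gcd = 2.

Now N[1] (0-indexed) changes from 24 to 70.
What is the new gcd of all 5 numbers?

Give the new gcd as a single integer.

Numbers: [26, 24, 62, 18, 26], gcd = 2
Change: index 1, 24 -> 70
gcd of the OTHER numbers (without index 1): gcd([26, 62, 18, 26]) = 2
New gcd = gcd(g_others, new_val) = gcd(2, 70) = 2

Answer: 2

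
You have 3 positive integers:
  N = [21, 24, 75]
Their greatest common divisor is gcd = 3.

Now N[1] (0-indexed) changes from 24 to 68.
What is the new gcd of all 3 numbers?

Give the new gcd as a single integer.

Numbers: [21, 24, 75], gcd = 3
Change: index 1, 24 -> 68
gcd of the OTHER numbers (without index 1): gcd([21, 75]) = 3
New gcd = gcd(g_others, new_val) = gcd(3, 68) = 1

Answer: 1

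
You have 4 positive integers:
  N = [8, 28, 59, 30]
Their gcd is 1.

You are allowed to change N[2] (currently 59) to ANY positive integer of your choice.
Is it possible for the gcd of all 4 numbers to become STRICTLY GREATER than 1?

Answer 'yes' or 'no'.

Current gcd = 1
gcd of all OTHER numbers (without N[2]=59): gcd([8, 28, 30]) = 2
The new gcd after any change is gcd(2, new_value).
This can be at most 2.
Since 2 > old gcd 1, the gcd CAN increase (e.g., set N[2] = 2).

Answer: yes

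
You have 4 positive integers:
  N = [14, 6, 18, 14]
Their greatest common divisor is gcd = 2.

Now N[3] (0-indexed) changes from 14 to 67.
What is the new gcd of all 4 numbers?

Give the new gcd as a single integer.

Answer: 1

Derivation:
Numbers: [14, 6, 18, 14], gcd = 2
Change: index 3, 14 -> 67
gcd of the OTHER numbers (without index 3): gcd([14, 6, 18]) = 2
New gcd = gcd(g_others, new_val) = gcd(2, 67) = 1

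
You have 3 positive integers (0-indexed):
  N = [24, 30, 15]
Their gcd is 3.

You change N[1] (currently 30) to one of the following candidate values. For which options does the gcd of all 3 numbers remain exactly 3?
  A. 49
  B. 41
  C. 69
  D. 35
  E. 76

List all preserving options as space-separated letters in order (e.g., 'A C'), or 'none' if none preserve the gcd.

Old gcd = 3; gcd of others (without N[1]) = 3
New gcd for candidate v: gcd(3, v). Preserves old gcd iff gcd(3, v) = 3.
  Option A: v=49, gcd(3,49)=1 -> changes
  Option B: v=41, gcd(3,41)=1 -> changes
  Option C: v=69, gcd(3,69)=3 -> preserves
  Option D: v=35, gcd(3,35)=1 -> changes
  Option E: v=76, gcd(3,76)=1 -> changes

Answer: C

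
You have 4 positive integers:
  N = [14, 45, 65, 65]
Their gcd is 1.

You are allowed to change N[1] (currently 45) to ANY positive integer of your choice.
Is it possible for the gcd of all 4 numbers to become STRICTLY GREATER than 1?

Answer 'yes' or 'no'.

Current gcd = 1
gcd of all OTHER numbers (without N[1]=45): gcd([14, 65, 65]) = 1
The new gcd after any change is gcd(1, new_value).
This can be at most 1.
Since 1 = old gcd 1, the gcd can only stay the same or decrease.

Answer: no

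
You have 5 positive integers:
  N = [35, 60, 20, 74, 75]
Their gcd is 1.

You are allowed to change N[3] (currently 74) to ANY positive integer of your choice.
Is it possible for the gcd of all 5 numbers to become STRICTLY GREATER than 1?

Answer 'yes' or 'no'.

Current gcd = 1
gcd of all OTHER numbers (without N[3]=74): gcd([35, 60, 20, 75]) = 5
The new gcd after any change is gcd(5, new_value).
This can be at most 5.
Since 5 > old gcd 1, the gcd CAN increase (e.g., set N[3] = 5).

Answer: yes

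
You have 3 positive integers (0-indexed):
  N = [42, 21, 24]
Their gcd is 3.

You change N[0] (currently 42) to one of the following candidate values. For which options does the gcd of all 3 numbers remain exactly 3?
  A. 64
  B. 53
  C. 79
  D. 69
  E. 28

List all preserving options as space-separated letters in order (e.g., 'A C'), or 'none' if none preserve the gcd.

Old gcd = 3; gcd of others (without N[0]) = 3
New gcd for candidate v: gcd(3, v). Preserves old gcd iff gcd(3, v) = 3.
  Option A: v=64, gcd(3,64)=1 -> changes
  Option B: v=53, gcd(3,53)=1 -> changes
  Option C: v=79, gcd(3,79)=1 -> changes
  Option D: v=69, gcd(3,69)=3 -> preserves
  Option E: v=28, gcd(3,28)=1 -> changes

Answer: D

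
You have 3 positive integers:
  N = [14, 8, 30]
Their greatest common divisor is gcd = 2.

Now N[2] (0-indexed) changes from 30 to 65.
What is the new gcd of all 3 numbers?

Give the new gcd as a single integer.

Answer: 1

Derivation:
Numbers: [14, 8, 30], gcd = 2
Change: index 2, 30 -> 65
gcd of the OTHER numbers (without index 2): gcd([14, 8]) = 2
New gcd = gcd(g_others, new_val) = gcd(2, 65) = 1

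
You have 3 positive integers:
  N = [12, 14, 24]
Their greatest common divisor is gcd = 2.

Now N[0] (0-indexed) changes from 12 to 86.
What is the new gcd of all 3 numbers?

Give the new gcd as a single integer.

Numbers: [12, 14, 24], gcd = 2
Change: index 0, 12 -> 86
gcd of the OTHER numbers (without index 0): gcd([14, 24]) = 2
New gcd = gcd(g_others, new_val) = gcd(2, 86) = 2

Answer: 2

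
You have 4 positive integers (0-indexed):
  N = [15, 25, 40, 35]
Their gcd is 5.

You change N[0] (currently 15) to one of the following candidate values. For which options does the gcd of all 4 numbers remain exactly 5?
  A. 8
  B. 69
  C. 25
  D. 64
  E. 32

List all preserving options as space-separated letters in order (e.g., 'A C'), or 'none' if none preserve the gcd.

Answer: C

Derivation:
Old gcd = 5; gcd of others (without N[0]) = 5
New gcd for candidate v: gcd(5, v). Preserves old gcd iff gcd(5, v) = 5.
  Option A: v=8, gcd(5,8)=1 -> changes
  Option B: v=69, gcd(5,69)=1 -> changes
  Option C: v=25, gcd(5,25)=5 -> preserves
  Option D: v=64, gcd(5,64)=1 -> changes
  Option E: v=32, gcd(5,32)=1 -> changes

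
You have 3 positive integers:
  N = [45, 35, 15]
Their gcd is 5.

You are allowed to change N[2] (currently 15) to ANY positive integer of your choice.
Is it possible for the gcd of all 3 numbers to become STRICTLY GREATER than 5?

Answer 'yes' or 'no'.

Answer: no

Derivation:
Current gcd = 5
gcd of all OTHER numbers (without N[2]=15): gcd([45, 35]) = 5
The new gcd after any change is gcd(5, new_value).
This can be at most 5.
Since 5 = old gcd 5, the gcd can only stay the same or decrease.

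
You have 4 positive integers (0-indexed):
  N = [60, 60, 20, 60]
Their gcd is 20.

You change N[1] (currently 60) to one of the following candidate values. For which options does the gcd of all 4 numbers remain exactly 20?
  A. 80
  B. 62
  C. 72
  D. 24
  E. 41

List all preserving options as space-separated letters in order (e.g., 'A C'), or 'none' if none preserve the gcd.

Answer: A

Derivation:
Old gcd = 20; gcd of others (without N[1]) = 20
New gcd for candidate v: gcd(20, v). Preserves old gcd iff gcd(20, v) = 20.
  Option A: v=80, gcd(20,80)=20 -> preserves
  Option B: v=62, gcd(20,62)=2 -> changes
  Option C: v=72, gcd(20,72)=4 -> changes
  Option D: v=24, gcd(20,24)=4 -> changes
  Option E: v=41, gcd(20,41)=1 -> changes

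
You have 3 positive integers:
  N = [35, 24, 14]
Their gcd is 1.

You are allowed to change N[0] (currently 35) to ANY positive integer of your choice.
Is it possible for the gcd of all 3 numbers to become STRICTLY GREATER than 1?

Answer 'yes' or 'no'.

Answer: yes

Derivation:
Current gcd = 1
gcd of all OTHER numbers (without N[0]=35): gcd([24, 14]) = 2
The new gcd after any change is gcd(2, new_value).
This can be at most 2.
Since 2 > old gcd 1, the gcd CAN increase (e.g., set N[0] = 2).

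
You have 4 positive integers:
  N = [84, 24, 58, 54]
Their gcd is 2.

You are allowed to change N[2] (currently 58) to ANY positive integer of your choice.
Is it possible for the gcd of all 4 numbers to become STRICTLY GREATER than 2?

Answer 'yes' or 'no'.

Current gcd = 2
gcd of all OTHER numbers (without N[2]=58): gcd([84, 24, 54]) = 6
The new gcd after any change is gcd(6, new_value).
This can be at most 6.
Since 6 > old gcd 2, the gcd CAN increase (e.g., set N[2] = 6).

Answer: yes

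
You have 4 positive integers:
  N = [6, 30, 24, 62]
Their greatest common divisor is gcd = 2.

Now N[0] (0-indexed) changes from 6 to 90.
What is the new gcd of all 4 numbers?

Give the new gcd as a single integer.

Answer: 2

Derivation:
Numbers: [6, 30, 24, 62], gcd = 2
Change: index 0, 6 -> 90
gcd of the OTHER numbers (without index 0): gcd([30, 24, 62]) = 2
New gcd = gcd(g_others, new_val) = gcd(2, 90) = 2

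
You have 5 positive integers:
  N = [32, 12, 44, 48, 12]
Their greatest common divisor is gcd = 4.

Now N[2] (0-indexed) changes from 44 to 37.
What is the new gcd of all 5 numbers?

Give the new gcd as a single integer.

Answer: 1

Derivation:
Numbers: [32, 12, 44, 48, 12], gcd = 4
Change: index 2, 44 -> 37
gcd of the OTHER numbers (without index 2): gcd([32, 12, 48, 12]) = 4
New gcd = gcd(g_others, new_val) = gcd(4, 37) = 1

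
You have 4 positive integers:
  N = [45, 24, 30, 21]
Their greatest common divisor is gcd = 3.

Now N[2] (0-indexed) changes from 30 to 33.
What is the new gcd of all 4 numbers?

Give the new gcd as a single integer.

Answer: 3

Derivation:
Numbers: [45, 24, 30, 21], gcd = 3
Change: index 2, 30 -> 33
gcd of the OTHER numbers (without index 2): gcd([45, 24, 21]) = 3
New gcd = gcd(g_others, new_val) = gcd(3, 33) = 3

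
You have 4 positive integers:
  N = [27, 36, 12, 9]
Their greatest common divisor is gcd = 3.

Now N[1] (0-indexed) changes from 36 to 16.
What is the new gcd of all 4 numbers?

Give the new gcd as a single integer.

Answer: 1

Derivation:
Numbers: [27, 36, 12, 9], gcd = 3
Change: index 1, 36 -> 16
gcd of the OTHER numbers (without index 1): gcd([27, 12, 9]) = 3
New gcd = gcd(g_others, new_val) = gcd(3, 16) = 1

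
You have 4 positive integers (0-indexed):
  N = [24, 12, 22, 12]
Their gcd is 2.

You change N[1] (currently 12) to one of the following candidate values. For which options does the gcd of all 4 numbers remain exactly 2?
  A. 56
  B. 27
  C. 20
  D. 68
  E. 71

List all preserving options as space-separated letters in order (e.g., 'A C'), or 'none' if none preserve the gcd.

Old gcd = 2; gcd of others (without N[1]) = 2
New gcd for candidate v: gcd(2, v). Preserves old gcd iff gcd(2, v) = 2.
  Option A: v=56, gcd(2,56)=2 -> preserves
  Option B: v=27, gcd(2,27)=1 -> changes
  Option C: v=20, gcd(2,20)=2 -> preserves
  Option D: v=68, gcd(2,68)=2 -> preserves
  Option E: v=71, gcd(2,71)=1 -> changes

Answer: A C D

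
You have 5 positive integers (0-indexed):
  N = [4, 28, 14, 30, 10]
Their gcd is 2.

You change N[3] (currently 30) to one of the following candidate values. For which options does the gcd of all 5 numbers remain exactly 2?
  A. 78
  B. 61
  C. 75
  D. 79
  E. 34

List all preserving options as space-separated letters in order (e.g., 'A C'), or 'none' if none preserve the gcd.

Answer: A E

Derivation:
Old gcd = 2; gcd of others (without N[3]) = 2
New gcd for candidate v: gcd(2, v). Preserves old gcd iff gcd(2, v) = 2.
  Option A: v=78, gcd(2,78)=2 -> preserves
  Option B: v=61, gcd(2,61)=1 -> changes
  Option C: v=75, gcd(2,75)=1 -> changes
  Option D: v=79, gcd(2,79)=1 -> changes
  Option E: v=34, gcd(2,34)=2 -> preserves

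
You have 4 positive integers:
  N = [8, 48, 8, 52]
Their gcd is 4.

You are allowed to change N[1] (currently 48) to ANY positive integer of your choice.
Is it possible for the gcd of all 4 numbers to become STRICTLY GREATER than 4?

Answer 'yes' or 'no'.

Answer: no

Derivation:
Current gcd = 4
gcd of all OTHER numbers (without N[1]=48): gcd([8, 8, 52]) = 4
The new gcd after any change is gcd(4, new_value).
This can be at most 4.
Since 4 = old gcd 4, the gcd can only stay the same or decrease.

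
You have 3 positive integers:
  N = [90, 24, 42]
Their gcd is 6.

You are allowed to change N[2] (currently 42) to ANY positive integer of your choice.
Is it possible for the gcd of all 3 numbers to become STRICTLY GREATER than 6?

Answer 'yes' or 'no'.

Answer: no

Derivation:
Current gcd = 6
gcd of all OTHER numbers (without N[2]=42): gcd([90, 24]) = 6
The new gcd after any change is gcd(6, new_value).
This can be at most 6.
Since 6 = old gcd 6, the gcd can only stay the same or decrease.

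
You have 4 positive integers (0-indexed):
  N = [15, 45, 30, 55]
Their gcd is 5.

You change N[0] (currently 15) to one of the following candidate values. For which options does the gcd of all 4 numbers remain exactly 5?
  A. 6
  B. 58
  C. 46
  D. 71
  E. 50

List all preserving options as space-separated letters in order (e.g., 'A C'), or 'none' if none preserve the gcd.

Old gcd = 5; gcd of others (without N[0]) = 5
New gcd for candidate v: gcd(5, v). Preserves old gcd iff gcd(5, v) = 5.
  Option A: v=6, gcd(5,6)=1 -> changes
  Option B: v=58, gcd(5,58)=1 -> changes
  Option C: v=46, gcd(5,46)=1 -> changes
  Option D: v=71, gcd(5,71)=1 -> changes
  Option E: v=50, gcd(5,50)=5 -> preserves

Answer: E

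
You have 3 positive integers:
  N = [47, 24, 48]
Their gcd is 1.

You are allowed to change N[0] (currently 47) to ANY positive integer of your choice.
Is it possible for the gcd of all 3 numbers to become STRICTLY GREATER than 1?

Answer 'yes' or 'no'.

Current gcd = 1
gcd of all OTHER numbers (without N[0]=47): gcd([24, 48]) = 24
The new gcd after any change is gcd(24, new_value).
This can be at most 24.
Since 24 > old gcd 1, the gcd CAN increase (e.g., set N[0] = 24).

Answer: yes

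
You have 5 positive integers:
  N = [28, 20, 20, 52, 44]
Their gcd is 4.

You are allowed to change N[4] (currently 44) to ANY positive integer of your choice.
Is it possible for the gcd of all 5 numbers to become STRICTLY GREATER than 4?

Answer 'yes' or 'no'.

Answer: no

Derivation:
Current gcd = 4
gcd of all OTHER numbers (without N[4]=44): gcd([28, 20, 20, 52]) = 4
The new gcd after any change is gcd(4, new_value).
This can be at most 4.
Since 4 = old gcd 4, the gcd can only stay the same or decrease.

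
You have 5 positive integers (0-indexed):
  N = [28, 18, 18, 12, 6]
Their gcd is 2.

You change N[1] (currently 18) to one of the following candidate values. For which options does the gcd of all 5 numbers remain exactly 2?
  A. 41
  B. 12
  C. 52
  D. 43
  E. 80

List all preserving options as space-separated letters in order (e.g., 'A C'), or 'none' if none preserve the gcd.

Old gcd = 2; gcd of others (without N[1]) = 2
New gcd for candidate v: gcd(2, v). Preserves old gcd iff gcd(2, v) = 2.
  Option A: v=41, gcd(2,41)=1 -> changes
  Option B: v=12, gcd(2,12)=2 -> preserves
  Option C: v=52, gcd(2,52)=2 -> preserves
  Option D: v=43, gcd(2,43)=1 -> changes
  Option E: v=80, gcd(2,80)=2 -> preserves

Answer: B C E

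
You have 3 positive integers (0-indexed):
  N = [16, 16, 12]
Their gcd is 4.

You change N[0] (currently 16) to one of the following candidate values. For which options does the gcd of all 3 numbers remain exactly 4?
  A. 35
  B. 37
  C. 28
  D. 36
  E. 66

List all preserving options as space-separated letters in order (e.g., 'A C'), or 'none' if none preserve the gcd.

Old gcd = 4; gcd of others (without N[0]) = 4
New gcd for candidate v: gcd(4, v). Preserves old gcd iff gcd(4, v) = 4.
  Option A: v=35, gcd(4,35)=1 -> changes
  Option B: v=37, gcd(4,37)=1 -> changes
  Option C: v=28, gcd(4,28)=4 -> preserves
  Option D: v=36, gcd(4,36)=4 -> preserves
  Option E: v=66, gcd(4,66)=2 -> changes

Answer: C D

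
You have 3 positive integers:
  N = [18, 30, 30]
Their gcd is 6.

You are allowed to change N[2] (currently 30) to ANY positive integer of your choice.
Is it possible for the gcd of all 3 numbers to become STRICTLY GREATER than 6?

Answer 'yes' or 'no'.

Answer: no

Derivation:
Current gcd = 6
gcd of all OTHER numbers (without N[2]=30): gcd([18, 30]) = 6
The new gcd after any change is gcd(6, new_value).
This can be at most 6.
Since 6 = old gcd 6, the gcd can only stay the same or decrease.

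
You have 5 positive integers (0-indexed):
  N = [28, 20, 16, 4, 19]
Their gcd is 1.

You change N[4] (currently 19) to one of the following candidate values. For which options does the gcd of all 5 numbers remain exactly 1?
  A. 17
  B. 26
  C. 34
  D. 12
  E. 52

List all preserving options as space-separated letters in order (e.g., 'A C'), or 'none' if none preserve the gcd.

Old gcd = 1; gcd of others (without N[4]) = 4
New gcd for candidate v: gcd(4, v). Preserves old gcd iff gcd(4, v) = 1.
  Option A: v=17, gcd(4,17)=1 -> preserves
  Option B: v=26, gcd(4,26)=2 -> changes
  Option C: v=34, gcd(4,34)=2 -> changes
  Option D: v=12, gcd(4,12)=4 -> changes
  Option E: v=52, gcd(4,52)=4 -> changes

Answer: A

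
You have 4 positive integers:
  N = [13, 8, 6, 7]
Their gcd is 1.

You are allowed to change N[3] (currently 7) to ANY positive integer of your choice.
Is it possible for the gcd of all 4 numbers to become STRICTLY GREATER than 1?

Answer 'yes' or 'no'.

Current gcd = 1
gcd of all OTHER numbers (without N[3]=7): gcd([13, 8, 6]) = 1
The new gcd after any change is gcd(1, new_value).
This can be at most 1.
Since 1 = old gcd 1, the gcd can only stay the same or decrease.

Answer: no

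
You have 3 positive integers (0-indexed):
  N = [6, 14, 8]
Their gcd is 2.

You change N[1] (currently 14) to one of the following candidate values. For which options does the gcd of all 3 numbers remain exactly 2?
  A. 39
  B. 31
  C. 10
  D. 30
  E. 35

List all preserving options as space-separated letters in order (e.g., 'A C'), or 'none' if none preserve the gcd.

Old gcd = 2; gcd of others (without N[1]) = 2
New gcd for candidate v: gcd(2, v). Preserves old gcd iff gcd(2, v) = 2.
  Option A: v=39, gcd(2,39)=1 -> changes
  Option B: v=31, gcd(2,31)=1 -> changes
  Option C: v=10, gcd(2,10)=2 -> preserves
  Option D: v=30, gcd(2,30)=2 -> preserves
  Option E: v=35, gcd(2,35)=1 -> changes

Answer: C D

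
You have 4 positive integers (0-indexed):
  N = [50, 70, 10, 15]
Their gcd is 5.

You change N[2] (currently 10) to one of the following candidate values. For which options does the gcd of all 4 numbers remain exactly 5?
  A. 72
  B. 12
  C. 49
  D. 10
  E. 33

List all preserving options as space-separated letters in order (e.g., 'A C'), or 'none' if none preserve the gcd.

Answer: D

Derivation:
Old gcd = 5; gcd of others (without N[2]) = 5
New gcd for candidate v: gcd(5, v). Preserves old gcd iff gcd(5, v) = 5.
  Option A: v=72, gcd(5,72)=1 -> changes
  Option B: v=12, gcd(5,12)=1 -> changes
  Option C: v=49, gcd(5,49)=1 -> changes
  Option D: v=10, gcd(5,10)=5 -> preserves
  Option E: v=33, gcd(5,33)=1 -> changes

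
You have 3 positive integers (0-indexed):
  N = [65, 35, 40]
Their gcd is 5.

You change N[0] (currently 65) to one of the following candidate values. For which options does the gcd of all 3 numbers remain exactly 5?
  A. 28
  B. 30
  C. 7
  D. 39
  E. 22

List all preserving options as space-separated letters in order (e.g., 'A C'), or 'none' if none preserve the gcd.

Old gcd = 5; gcd of others (without N[0]) = 5
New gcd for candidate v: gcd(5, v). Preserves old gcd iff gcd(5, v) = 5.
  Option A: v=28, gcd(5,28)=1 -> changes
  Option B: v=30, gcd(5,30)=5 -> preserves
  Option C: v=7, gcd(5,7)=1 -> changes
  Option D: v=39, gcd(5,39)=1 -> changes
  Option E: v=22, gcd(5,22)=1 -> changes

Answer: B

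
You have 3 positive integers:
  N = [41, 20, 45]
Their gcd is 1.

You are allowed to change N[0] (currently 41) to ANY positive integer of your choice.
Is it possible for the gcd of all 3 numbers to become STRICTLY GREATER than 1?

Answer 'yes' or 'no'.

Current gcd = 1
gcd of all OTHER numbers (without N[0]=41): gcd([20, 45]) = 5
The new gcd after any change is gcd(5, new_value).
This can be at most 5.
Since 5 > old gcd 1, the gcd CAN increase (e.g., set N[0] = 5).

Answer: yes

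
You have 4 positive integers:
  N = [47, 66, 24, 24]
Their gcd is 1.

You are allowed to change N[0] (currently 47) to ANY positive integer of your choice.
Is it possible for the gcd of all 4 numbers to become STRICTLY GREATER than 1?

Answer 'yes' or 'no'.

Answer: yes

Derivation:
Current gcd = 1
gcd of all OTHER numbers (without N[0]=47): gcd([66, 24, 24]) = 6
The new gcd after any change is gcd(6, new_value).
This can be at most 6.
Since 6 > old gcd 1, the gcd CAN increase (e.g., set N[0] = 6).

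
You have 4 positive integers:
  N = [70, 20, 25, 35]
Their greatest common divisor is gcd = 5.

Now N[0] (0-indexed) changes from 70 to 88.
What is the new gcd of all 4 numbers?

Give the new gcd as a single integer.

Answer: 1

Derivation:
Numbers: [70, 20, 25, 35], gcd = 5
Change: index 0, 70 -> 88
gcd of the OTHER numbers (without index 0): gcd([20, 25, 35]) = 5
New gcd = gcd(g_others, new_val) = gcd(5, 88) = 1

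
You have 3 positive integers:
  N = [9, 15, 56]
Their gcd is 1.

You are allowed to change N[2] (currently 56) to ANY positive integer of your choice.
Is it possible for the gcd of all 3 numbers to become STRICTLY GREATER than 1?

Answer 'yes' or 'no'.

Current gcd = 1
gcd of all OTHER numbers (without N[2]=56): gcd([9, 15]) = 3
The new gcd after any change is gcd(3, new_value).
This can be at most 3.
Since 3 > old gcd 1, the gcd CAN increase (e.g., set N[2] = 3).

Answer: yes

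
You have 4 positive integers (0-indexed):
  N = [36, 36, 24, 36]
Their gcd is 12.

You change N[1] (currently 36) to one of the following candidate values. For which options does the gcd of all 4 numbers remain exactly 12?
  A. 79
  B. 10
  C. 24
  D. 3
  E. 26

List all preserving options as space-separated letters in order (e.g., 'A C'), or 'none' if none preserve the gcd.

Answer: C

Derivation:
Old gcd = 12; gcd of others (without N[1]) = 12
New gcd for candidate v: gcd(12, v). Preserves old gcd iff gcd(12, v) = 12.
  Option A: v=79, gcd(12,79)=1 -> changes
  Option B: v=10, gcd(12,10)=2 -> changes
  Option C: v=24, gcd(12,24)=12 -> preserves
  Option D: v=3, gcd(12,3)=3 -> changes
  Option E: v=26, gcd(12,26)=2 -> changes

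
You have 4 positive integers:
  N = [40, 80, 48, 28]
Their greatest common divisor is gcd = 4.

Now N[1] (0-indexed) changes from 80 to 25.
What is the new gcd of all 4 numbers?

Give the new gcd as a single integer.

Numbers: [40, 80, 48, 28], gcd = 4
Change: index 1, 80 -> 25
gcd of the OTHER numbers (without index 1): gcd([40, 48, 28]) = 4
New gcd = gcd(g_others, new_val) = gcd(4, 25) = 1

Answer: 1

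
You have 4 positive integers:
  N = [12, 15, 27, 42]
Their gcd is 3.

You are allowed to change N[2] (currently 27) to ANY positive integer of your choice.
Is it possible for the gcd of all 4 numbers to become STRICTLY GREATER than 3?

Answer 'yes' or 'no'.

Answer: no

Derivation:
Current gcd = 3
gcd of all OTHER numbers (without N[2]=27): gcd([12, 15, 42]) = 3
The new gcd after any change is gcd(3, new_value).
This can be at most 3.
Since 3 = old gcd 3, the gcd can only stay the same or decrease.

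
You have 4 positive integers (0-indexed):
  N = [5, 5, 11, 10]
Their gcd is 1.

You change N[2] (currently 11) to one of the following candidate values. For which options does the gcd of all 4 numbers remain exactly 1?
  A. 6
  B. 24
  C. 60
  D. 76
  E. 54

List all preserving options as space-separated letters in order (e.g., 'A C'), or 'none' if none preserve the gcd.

Answer: A B D E

Derivation:
Old gcd = 1; gcd of others (without N[2]) = 5
New gcd for candidate v: gcd(5, v). Preserves old gcd iff gcd(5, v) = 1.
  Option A: v=6, gcd(5,6)=1 -> preserves
  Option B: v=24, gcd(5,24)=1 -> preserves
  Option C: v=60, gcd(5,60)=5 -> changes
  Option D: v=76, gcd(5,76)=1 -> preserves
  Option E: v=54, gcd(5,54)=1 -> preserves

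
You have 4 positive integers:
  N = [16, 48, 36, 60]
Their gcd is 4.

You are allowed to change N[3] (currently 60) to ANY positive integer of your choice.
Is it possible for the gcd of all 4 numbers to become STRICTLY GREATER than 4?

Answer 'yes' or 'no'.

Current gcd = 4
gcd of all OTHER numbers (without N[3]=60): gcd([16, 48, 36]) = 4
The new gcd after any change is gcd(4, new_value).
This can be at most 4.
Since 4 = old gcd 4, the gcd can only stay the same or decrease.

Answer: no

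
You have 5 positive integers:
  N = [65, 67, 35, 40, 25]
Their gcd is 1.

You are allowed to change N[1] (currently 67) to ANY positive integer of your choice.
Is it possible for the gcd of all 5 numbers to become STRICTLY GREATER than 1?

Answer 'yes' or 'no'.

Current gcd = 1
gcd of all OTHER numbers (without N[1]=67): gcd([65, 35, 40, 25]) = 5
The new gcd after any change is gcd(5, new_value).
This can be at most 5.
Since 5 > old gcd 1, the gcd CAN increase (e.g., set N[1] = 5).

Answer: yes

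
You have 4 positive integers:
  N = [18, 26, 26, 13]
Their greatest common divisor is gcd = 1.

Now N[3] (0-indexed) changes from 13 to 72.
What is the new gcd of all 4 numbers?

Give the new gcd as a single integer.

Answer: 2

Derivation:
Numbers: [18, 26, 26, 13], gcd = 1
Change: index 3, 13 -> 72
gcd of the OTHER numbers (without index 3): gcd([18, 26, 26]) = 2
New gcd = gcd(g_others, new_val) = gcd(2, 72) = 2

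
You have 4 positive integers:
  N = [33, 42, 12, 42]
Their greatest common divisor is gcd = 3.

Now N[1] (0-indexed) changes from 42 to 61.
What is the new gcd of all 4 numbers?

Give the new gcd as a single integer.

Numbers: [33, 42, 12, 42], gcd = 3
Change: index 1, 42 -> 61
gcd of the OTHER numbers (without index 1): gcd([33, 12, 42]) = 3
New gcd = gcd(g_others, new_val) = gcd(3, 61) = 1

Answer: 1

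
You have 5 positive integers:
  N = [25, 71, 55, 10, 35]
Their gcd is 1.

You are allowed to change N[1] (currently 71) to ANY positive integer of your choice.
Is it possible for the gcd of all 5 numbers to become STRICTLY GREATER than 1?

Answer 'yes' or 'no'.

Current gcd = 1
gcd of all OTHER numbers (without N[1]=71): gcd([25, 55, 10, 35]) = 5
The new gcd after any change is gcd(5, new_value).
This can be at most 5.
Since 5 > old gcd 1, the gcd CAN increase (e.g., set N[1] = 5).

Answer: yes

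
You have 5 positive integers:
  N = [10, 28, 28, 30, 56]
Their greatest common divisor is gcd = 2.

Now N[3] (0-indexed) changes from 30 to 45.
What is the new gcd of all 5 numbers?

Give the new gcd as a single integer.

Numbers: [10, 28, 28, 30, 56], gcd = 2
Change: index 3, 30 -> 45
gcd of the OTHER numbers (without index 3): gcd([10, 28, 28, 56]) = 2
New gcd = gcd(g_others, new_val) = gcd(2, 45) = 1

Answer: 1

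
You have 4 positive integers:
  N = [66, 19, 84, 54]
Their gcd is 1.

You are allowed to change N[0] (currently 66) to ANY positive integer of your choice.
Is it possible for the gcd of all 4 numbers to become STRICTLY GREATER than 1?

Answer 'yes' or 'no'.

Current gcd = 1
gcd of all OTHER numbers (without N[0]=66): gcd([19, 84, 54]) = 1
The new gcd after any change is gcd(1, new_value).
This can be at most 1.
Since 1 = old gcd 1, the gcd can only stay the same or decrease.

Answer: no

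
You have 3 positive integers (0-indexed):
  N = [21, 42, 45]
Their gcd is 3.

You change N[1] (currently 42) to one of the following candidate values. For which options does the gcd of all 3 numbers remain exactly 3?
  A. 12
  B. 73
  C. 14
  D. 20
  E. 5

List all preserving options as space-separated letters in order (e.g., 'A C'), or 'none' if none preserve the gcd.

Answer: A

Derivation:
Old gcd = 3; gcd of others (without N[1]) = 3
New gcd for candidate v: gcd(3, v). Preserves old gcd iff gcd(3, v) = 3.
  Option A: v=12, gcd(3,12)=3 -> preserves
  Option B: v=73, gcd(3,73)=1 -> changes
  Option C: v=14, gcd(3,14)=1 -> changes
  Option D: v=20, gcd(3,20)=1 -> changes
  Option E: v=5, gcd(3,5)=1 -> changes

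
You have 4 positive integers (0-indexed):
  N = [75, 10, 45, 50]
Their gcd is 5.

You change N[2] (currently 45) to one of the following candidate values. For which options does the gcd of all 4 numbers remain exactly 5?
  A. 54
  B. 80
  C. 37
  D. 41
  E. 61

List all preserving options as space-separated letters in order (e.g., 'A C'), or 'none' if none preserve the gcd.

Answer: B

Derivation:
Old gcd = 5; gcd of others (without N[2]) = 5
New gcd for candidate v: gcd(5, v). Preserves old gcd iff gcd(5, v) = 5.
  Option A: v=54, gcd(5,54)=1 -> changes
  Option B: v=80, gcd(5,80)=5 -> preserves
  Option C: v=37, gcd(5,37)=1 -> changes
  Option D: v=41, gcd(5,41)=1 -> changes
  Option E: v=61, gcd(5,61)=1 -> changes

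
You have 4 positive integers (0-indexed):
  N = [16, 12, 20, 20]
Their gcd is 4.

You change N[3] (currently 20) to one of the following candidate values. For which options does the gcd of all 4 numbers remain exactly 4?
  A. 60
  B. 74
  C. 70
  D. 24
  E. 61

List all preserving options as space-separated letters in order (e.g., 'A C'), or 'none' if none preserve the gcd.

Old gcd = 4; gcd of others (without N[3]) = 4
New gcd for candidate v: gcd(4, v). Preserves old gcd iff gcd(4, v) = 4.
  Option A: v=60, gcd(4,60)=4 -> preserves
  Option B: v=74, gcd(4,74)=2 -> changes
  Option C: v=70, gcd(4,70)=2 -> changes
  Option D: v=24, gcd(4,24)=4 -> preserves
  Option E: v=61, gcd(4,61)=1 -> changes

Answer: A D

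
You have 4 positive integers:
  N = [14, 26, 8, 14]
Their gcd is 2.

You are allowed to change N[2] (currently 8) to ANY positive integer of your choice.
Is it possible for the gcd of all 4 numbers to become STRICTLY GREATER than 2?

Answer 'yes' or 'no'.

Current gcd = 2
gcd of all OTHER numbers (without N[2]=8): gcd([14, 26, 14]) = 2
The new gcd after any change is gcd(2, new_value).
This can be at most 2.
Since 2 = old gcd 2, the gcd can only stay the same or decrease.

Answer: no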